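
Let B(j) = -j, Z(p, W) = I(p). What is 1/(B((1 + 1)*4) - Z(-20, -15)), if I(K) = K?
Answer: 1/12 ≈ 0.083333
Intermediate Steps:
Z(p, W) = p
1/(B((1 + 1)*4) - Z(-20, -15)) = 1/(-(1 + 1)*4 - 1*(-20)) = 1/(-2*4 + 20) = 1/(-1*8 + 20) = 1/(-8 + 20) = 1/12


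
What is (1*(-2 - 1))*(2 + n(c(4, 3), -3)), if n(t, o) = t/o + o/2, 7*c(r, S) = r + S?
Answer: -½ ≈ -0.50000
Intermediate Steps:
c(r, S) = S/7 + r/7 (c(r, S) = (r + S)/7 = (S + r)/7 = S/7 + r/7)
n(t, o) = o/2 + t/o (n(t, o) = t/o + o*(½) = t/o + o/2 = o/2 + t/o)
(1*(-2 - 1))*(2 + n(c(4, 3), -3)) = (1*(-2 - 1))*(2 + ((½)*(-3) + ((⅐)*3 + (⅐)*4)/(-3))) = (1*(-3))*(2 + (-3/2 + (3/7 + 4/7)*(-⅓))) = -3*(2 + (-3/2 + 1*(-⅓))) = -3*(2 + (-3/2 - ⅓)) = -3*(2 - 11/6) = -3*⅙ = -½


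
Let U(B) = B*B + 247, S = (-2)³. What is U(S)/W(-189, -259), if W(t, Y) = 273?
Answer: 311/273 ≈ 1.1392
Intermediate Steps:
S = -8
U(B) = 247 + B² (U(B) = B² + 247 = 247 + B²)
U(S)/W(-189, -259) = (247 + (-8)²)/273 = (247 + 64)*(1/273) = 311*(1/273) = 311/273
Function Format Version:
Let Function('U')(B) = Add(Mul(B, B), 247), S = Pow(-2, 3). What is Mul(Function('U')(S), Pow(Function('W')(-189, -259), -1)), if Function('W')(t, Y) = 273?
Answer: Rational(311, 273) ≈ 1.1392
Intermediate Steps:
S = -8
Function('U')(B) = Add(247, Pow(B, 2)) (Function('U')(B) = Add(Pow(B, 2), 247) = Add(247, Pow(B, 2)))
Mul(Function('U')(S), Pow(Function('W')(-189, -259), -1)) = Mul(Add(247, Pow(-8, 2)), Pow(273, -1)) = Mul(Add(247, 64), Rational(1, 273)) = Mul(311, Rational(1, 273)) = Rational(311, 273)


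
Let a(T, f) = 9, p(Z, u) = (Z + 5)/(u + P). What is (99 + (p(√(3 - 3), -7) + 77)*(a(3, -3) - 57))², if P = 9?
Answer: 13816089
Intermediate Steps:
p(Z, u) = (5 + Z)/(9 + u) (p(Z, u) = (Z + 5)/(u + 9) = (5 + Z)/(9 + u))
(99 + (p(√(3 - 3), -7) + 77)*(a(3, -3) - 57))² = (99 + ((5 + √(3 - 3))/(9 - 7) + 77)*(9 - 57))² = (99 + ((5 + √0)/2 + 77)*(-48))² = (99 + ((5 + 0)/2 + 77)*(-48))² = (99 + ((½)*5 + 77)*(-48))² = (99 + (5/2 + 77)*(-48))² = (99 + (159/2)*(-48))² = (99 - 3816)² = (-3717)² = 13816089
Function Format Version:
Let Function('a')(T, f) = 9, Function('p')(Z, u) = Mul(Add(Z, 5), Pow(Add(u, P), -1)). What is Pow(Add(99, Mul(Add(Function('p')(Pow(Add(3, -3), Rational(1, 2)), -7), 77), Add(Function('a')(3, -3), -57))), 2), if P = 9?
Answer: 13816089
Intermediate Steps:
Function('p')(Z, u) = Mul(Pow(Add(9, u), -1), Add(5, Z)) (Function('p')(Z, u) = Mul(Add(Z, 5), Pow(Add(u, 9), -1)) = Mul(Add(5, Z), Pow(Add(9, u), -1)) = Mul(Pow(Add(9, u), -1), Add(5, Z)))
Pow(Add(99, Mul(Add(Function('p')(Pow(Add(3, -3), Rational(1, 2)), -7), 77), Add(Function('a')(3, -3), -57))), 2) = Pow(Add(99, Mul(Add(Mul(Pow(Add(9, -7), -1), Add(5, Pow(Add(3, -3), Rational(1, 2)))), 77), Add(9, -57))), 2) = Pow(Add(99, Mul(Add(Mul(Pow(2, -1), Add(5, Pow(0, Rational(1, 2)))), 77), -48)), 2) = Pow(Add(99, Mul(Add(Mul(Rational(1, 2), Add(5, 0)), 77), -48)), 2) = Pow(Add(99, Mul(Add(Mul(Rational(1, 2), 5), 77), -48)), 2) = Pow(Add(99, Mul(Add(Rational(5, 2), 77), -48)), 2) = Pow(Add(99, Mul(Rational(159, 2), -48)), 2) = Pow(Add(99, -3816), 2) = Pow(-3717, 2) = 13816089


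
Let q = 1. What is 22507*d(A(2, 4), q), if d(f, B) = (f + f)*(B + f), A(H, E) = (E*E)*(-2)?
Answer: 44653888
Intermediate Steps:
A(H, E) = -2*E**2 (A(H, E) = E**2*(-2) = -2*E**2)
d(f, B) = 2*f*(B + f) (d(f, B) = (2*f)*(B + f) = 2*f*(B + f))
22507*d(A(2, 4), q) = 22507*(2*(-2*4**2)*(1 - 2*4**2)) = 22507*(2*(-2*16)*(1 - 2*16)) = 22507*(2*(-32)*(1 - 32)) = 22507*(2*(-32)*(-31)) = 22507*1984 = 44653888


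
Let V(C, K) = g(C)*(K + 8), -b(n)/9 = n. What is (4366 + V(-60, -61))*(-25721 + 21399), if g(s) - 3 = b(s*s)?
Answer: -7439921054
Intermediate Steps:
b(n) = -9*n
g(s) = 3 - 9*s² (g(s) = 3 - 9*s*s = 3 - 9*s²)
V(C, K) = (3 - 9*C²)*(8 + K) (V(C, K) = (3 - 9*C²)*(K + 8) = (3 - 9*C²)*(8 + K))
(4366 + V(-60, -61))*(-25721 + 21399) = (4366 - 3*(-1 + 3*(-60)²)*(8 - 61))*(-25721 + 21399) = (4366 - 3*(-1 + 3*3600)*(-53))*(-4322) = (4366 - 3*(-1 + 10800)*(-53))*(-4322) = (4366 - 3*10799*(-53))*(-4322) = (4366 + 1717041)*(-4322) = 1721407*(-4322) = -7439921054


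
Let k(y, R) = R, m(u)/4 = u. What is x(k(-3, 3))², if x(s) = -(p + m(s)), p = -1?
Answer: 121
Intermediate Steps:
m(u) = 4*u
x(s) = 1 - 4*s (x(s) = -(-1 + 4*s) = 1 - 4*s)
x(k(-3, 3))² = (1 - 4*3)² = (1 - 12)² = (-11)² = 121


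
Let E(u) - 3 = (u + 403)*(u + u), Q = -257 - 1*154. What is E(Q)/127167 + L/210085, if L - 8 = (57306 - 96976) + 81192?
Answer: 444226315/1781058613 ≈ 0.24942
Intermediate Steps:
Q = -411 (Q = -257 - 154 = -411)
E(u) = 3 + 2*u*(403 + u) (E(u) = 3 + (u + 403)*(u + u) = 3 + (403 + u)*(2*u) = 3 + 2*u*(403 + u))
L = 41530 (L = 8 + ((57306 - 96976) + 81192) = 8 + (-39670 + 81192) = 8 + 41522 = 41530)
E(Q)/127167 + L/210085 = (3 + 2*(-411)² + 806*(-411))/127167 + 41530/210085 = (3 + 2*168921 - 331266)*(1/127167) + 41530*(1/210085) = (3 + 337842 - 331266)*(1/127167) + 8306/42017 = 6579*(1/127167) + 8306/42017 = 2193/42389 + 8306/42017 = 444226315/1781058613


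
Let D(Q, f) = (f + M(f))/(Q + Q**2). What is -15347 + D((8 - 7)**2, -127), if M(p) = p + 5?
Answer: -30943/2 ≈ -15472.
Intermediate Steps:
M(p) = 5 + p
D(Q, f) = (5 + 2*f)/(Q + Q**2) (D(Q, f) = (f + (5 + f))/(Q + Q**2) = (5 + 2*f)/(Q + Q**2))
-15347 + D((8 - 7)**2, -127) = -15347 + (5 + 2*(-127))/(((8 - 7)**2)*(1 + (8 - 7)**2)) = -15347 + (5 - 254)/((1**2)*(1 + 1**2)) = -15347 - 249/(1*(1 + 1)) = -15347 + 1*(-249)/2 = -15347 + 1*(1/2)*(-249) = -15347 - 249/2 = -30943/2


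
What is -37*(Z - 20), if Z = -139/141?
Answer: 109483/141 ≈ 776.48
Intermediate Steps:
Z = -139/141 (Z = -139*1/141 = -139/141 ≈ -0.98582)
-37*(Z - 20) = -37*(-139/141 - 20) = -37*(-2959/141) = 109483/141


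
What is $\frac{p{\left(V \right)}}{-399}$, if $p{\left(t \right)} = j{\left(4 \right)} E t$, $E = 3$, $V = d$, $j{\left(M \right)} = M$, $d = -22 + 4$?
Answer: $\frac{72}{133} \approx 0.54135$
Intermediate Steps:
$d = -18$
$V = -18$
$p{\left(t \right)} = 12 t$ ($p{\left(t \right)} = 4 \cdot 3 t = 12 t$)
$\frac{p{\left(V \right)}}{-399} = \frac{12 \left(-18\right)}{-399} = \left(-216\right) \left(- \frac{1}{399}\right) = \frac{72}{133}$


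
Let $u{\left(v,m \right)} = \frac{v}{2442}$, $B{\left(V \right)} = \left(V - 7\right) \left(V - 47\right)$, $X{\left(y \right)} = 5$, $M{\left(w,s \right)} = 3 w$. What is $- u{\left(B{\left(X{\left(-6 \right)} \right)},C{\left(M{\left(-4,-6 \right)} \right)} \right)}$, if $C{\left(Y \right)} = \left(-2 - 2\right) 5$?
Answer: $- \frac{14}{407} \approx -0.034398$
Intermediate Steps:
$C{\left(Y \right)} = -20$ ($C{\left(Y \right)} = \left(-4\right) 5 = -20$)
$B{\left(V \right)} = \left(-47 + V\right) \left(-7 + V\right)$ ($B{\left(V \right)} = \left(-7 + V\right) \left(-47 + V\right) = \left(-47 + V\right) \left(-7 + V\right)$)
$u{\left(v,m \right)} = \frac{v}{2442}$ ($u{\left(v,m \right)} = v \frac{1}{2442} = \frac{v}{2442}$)
$- u{\left(B{\left(X{\left(-6 \right)} \right)},C{\left(M{\left(-4,-6 \right)} \right)} \right)} = - \frac{329 + 5^{2} - 270}{2442} = - \frac{329 + 25 - 270}{2442} = - \frac{84}{2442} = \left(-1\right) \frac{14}{407} = - \frac{14}{407}$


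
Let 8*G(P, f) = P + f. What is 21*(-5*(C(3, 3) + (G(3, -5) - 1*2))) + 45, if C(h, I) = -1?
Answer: 1545/4 ≈ 386.25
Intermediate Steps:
G(P, f) = P/8 + f/8 (G(P, f) = (P + f)/8 = P/8 + f/8)
21*(-5*(C(3, 3) + (G(3, -5) - 1*2))) + 45 = 21*(-5*(-1 + (((⅛)*3 + (⅛)*(-5)) - 1*2))) + 45 = 21*(-5*(-1 + ((3/8 - 5/8) - 2))) + 45 = 21*(-5*(-1 + (-¼ - 2))) + 45 = 21*(-5*(-1 - 9/4)) + 45 = 21*(-5*(-13/4)) + 45 = 21*(65/4) + 45 = 1365/4 + 45 = 1545/4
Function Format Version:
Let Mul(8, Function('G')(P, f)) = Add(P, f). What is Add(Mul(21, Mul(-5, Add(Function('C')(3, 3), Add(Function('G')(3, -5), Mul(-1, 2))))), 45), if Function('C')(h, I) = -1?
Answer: Rational(1545, 4) ≈ 386.25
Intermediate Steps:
Function('G')(P, f) = Add(Mul(Rational(1, 8), P), Mul(Rational(1, 8), f)) (Function('G')(P, f) = Mul(Rational(1, 8), Add(P, f)) = Add(Mul(Rational(1, 8), P), Mul(Rational(1, 8), f)))
Add(Mul(21, Mul(-5, Add(Function('C')(3, 3), Add(Function('G')(3, -5), Mul(-1, 2))))), 45) = Add(Mul(21, Mul(-5, Add(-1, Add(Add(Mul(Rational(1, 8), 3), Mul(Rational(1, 8), -5)), Mul(-1, 2))))), 45) = Add(Mul(21, Mul(-5, Add(-1, Add(Add(Rational(3, 8), Rational(-5, 8)), -2)))), 45) = Add(Mul(21, Mul(-5, Add(-1, Add(Rational(-1, 4), -2)))), 45) = Add(Mul(21, Mul(-5, Add(-1, Rational(-9, 4)))), 45) = Add(Mul(21, Mul(-5, Rational(-13, 4))), 45) = Add(Mul(21, Rational(65, 4)), 45) = Add(Rational(1365, 4), 45) = Rational(1545, 4)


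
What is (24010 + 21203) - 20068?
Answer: 25145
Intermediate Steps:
(24010 + 21203) - 20068 = 45213 - 20068 = 25145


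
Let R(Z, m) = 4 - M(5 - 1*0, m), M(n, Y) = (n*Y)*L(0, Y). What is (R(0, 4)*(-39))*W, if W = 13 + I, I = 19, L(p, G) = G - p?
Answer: 94848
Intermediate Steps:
W = 32 (W = 13 + 19 = 32)
M(n, Y) = n*Y² (M(n, Y) = (n*Y)*(Y - 1*0) = (Y*n)*(Y + 0) = (Y*n)*Y = n*Y²)
R(Z, m) = 4 - 5*m² (R(Z, m) = 4 - (5 - 1*0)*m² = 4 - (5 + 0)*m² = 4 - 5*m²)
(R(0, 4)*(-39))*W = ((4 - 5*4²)*(-39))*32 = ((4 - 5*16)*(-39))*32 = ((4 - 80)*(-39))*32 = -76*(-39)*32 = 2964*32 = 94848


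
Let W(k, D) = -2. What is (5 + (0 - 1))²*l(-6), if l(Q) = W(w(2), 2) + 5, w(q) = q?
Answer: 48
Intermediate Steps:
l(Q) = 3 (l(Q) = -2 + 5 = 3)
(5 + (0 - 1))²*l(-6) = (5 + (0 - 1))²*3 = (5 - 1)²*3 = 4²*3 = 16*3 = 48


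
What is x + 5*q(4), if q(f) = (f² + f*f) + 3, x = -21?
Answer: 154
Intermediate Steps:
q(f) = 3 + 2*f² (q(f) = (f² + f²) + 3 = 2*f² + 3 = 3 + 2*f²)
x + 5*q(4) = -21 + 5*(3 + 2*4²) = -21 + 5*(3 + 2*16) = -21 + 5*(3 + 32) = -21 + 5*35 = -21 + 175 = 154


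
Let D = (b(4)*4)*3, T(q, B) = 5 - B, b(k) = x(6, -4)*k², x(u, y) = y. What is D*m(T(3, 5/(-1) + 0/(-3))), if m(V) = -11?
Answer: 8448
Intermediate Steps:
b(k) = -4*k²
D = -768 (D = (-4*4²*4)*3 = (-4*16*4)*3 = -64*4*3 = -256*3 = -768)
D*m(T(3, 5/(-1) + 0/(-3))) = -768*(-11) = 8448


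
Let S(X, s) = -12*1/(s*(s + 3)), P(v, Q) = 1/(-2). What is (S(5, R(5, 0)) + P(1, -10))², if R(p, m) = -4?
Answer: 49/4 ≈ 12.250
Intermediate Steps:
P(v, Q) = -½
S(X, s) = -12/(s*(3 + s)) (S(X, s) = -12*1/(s*(3 + s)) = -12/(s*(3 + s)))
(S(5, R(5, 0)) + P(1, -10))² = (-12/(-4*(3 - 4)) - ½)² = (-12*(-¼)/(-1) - ½)² = (-12*(-¼)*(-1) - ½)² = (-3 - ½)² = (-7/2)² = 49/4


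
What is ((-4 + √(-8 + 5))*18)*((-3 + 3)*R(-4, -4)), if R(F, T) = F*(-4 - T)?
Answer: 0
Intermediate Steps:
((-4 + √(-8 + 5))*18)*((-3 + 3)*R(-4, -4)) = ((-4 + √(-8 + 5))*18)*((-3 + 3)*(-1*(-4)*(4 - 4))) = ((-4 + √(-3))*18)*(0*(-1*(-4)*0)) = ((-4 + I*√3)*18)*(0*0) = (-72 + 18*I*√3)*0 = 0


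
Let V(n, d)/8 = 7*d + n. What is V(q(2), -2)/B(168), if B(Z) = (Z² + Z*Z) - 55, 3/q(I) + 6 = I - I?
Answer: -116/56393 ≈ -0.0020570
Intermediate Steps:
q(I) = -½ (q(I) = 3/(-6 + (I - I)) = 3/(-6 + 0) = 3/(-6) = 3*(-⅙) = -½)
V(n, d) = 8*n + 56*d (V(n, d) = 8*(7*d + n) = 8*(n + 7*d) = 8*n + 56*d)
B(Z) = -55 + 2*Z² (B(Z) = (Z² + Z²) - 55 = 2*Z² - 55 = -55 + 2*Z²)
V(q(2), -2)/B(168) = (8*(-½) + 56*(-2))/(-55 + 2*168²) = (-4 - 112)/(-55 + 2*28224) = -116/(-55 + 56448) = -116/56393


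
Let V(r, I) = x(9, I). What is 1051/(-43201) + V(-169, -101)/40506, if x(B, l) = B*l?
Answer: -27280505/583299902 ≈ -0.046769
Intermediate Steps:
V(r, I) = 9*I
1051/(-43201) + V(-169, -101)/40506 = 1051/(-43201) + (9*(-101))/40506 = 1051*(-1/43201) - 909*1/40506 = -1051/43201 - 303/13502 = -27280505/583299902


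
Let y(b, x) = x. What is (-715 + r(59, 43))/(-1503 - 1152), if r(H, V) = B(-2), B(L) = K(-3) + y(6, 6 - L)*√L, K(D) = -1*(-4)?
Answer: 79/295 - 8*I*√2/2655 ≈ 0.2678 - 0.0042613*I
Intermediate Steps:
K(D) = 4
B(L) = 4 + √L*(6 - L) (B(L) = 4 + (6 - L)*√L = 4 + √L*(6 - L))
r(H, V) = 4 + 8*I*√2 (r(H, V) = 4 + √(-2)*(6 - 1*(-2)) = 4 + (I*√2)*(6 + 2) = 4 + (I*√2)*8 = 4 + 8*I*√2)
(-715 + r(59, 43))/(-1503 - 1152) = (-715 + (4 + 8*I*√2))/(-1503 - 1152) = (-711 + 8*I*√2)/(-2655) = (-711 + 8*I*√2)*(-1/2655) = 79/295 - 8*I*√2/2655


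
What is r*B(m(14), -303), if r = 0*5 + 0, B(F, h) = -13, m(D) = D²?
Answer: 0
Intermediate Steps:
r = 0 (r = 0 + 0 = 0)
r*B(m(14), -303) = 0*(-13) = 0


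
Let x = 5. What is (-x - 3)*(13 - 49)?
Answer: 288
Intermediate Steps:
(-x - 3)*(13 - 49) = (-1*5 - 3)*(13 - 49) = (-5 - 3)*(-36) = -8*(-36) = 288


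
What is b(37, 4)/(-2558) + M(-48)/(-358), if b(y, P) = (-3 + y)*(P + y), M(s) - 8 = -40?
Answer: -104299/228941 ≈ -0.45557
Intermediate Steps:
M(s) = -32 (M(s) = 8 - 40 = -32)
b(37, 4)/(-2558) + M(-48)/(-358) = (37² - 3*4 - 3*37 + 4*37)/(-2558) - 32/(-358) = (1369 - 12 - 111 + 148)*(-1/2558) - 32*(-1/358) = 1394*(-1/2558) + 16/179 = -697/1279 + 16/179 = -104299/228941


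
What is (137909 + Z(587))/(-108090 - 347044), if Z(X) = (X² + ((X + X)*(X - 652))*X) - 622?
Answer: 22156057/227567 ≈ 97.361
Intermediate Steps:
Z(X) = -622 + X² + 2*X²*(-652 + X) (Z(X) = (X² + ((2*X)*(-652 + X))*X) - 622 = (X² + (2*X*(-652 + X))*X) - 622 = (X² + 2*X²*(-652 + X)) - 622 = -622 + X² + 2*X²*(-652 + X))
(137909 + Z(587))/(-108090 - 347044) = (137909 + (-622 - 1303*587² + 2*587³))/(-108090 - 347044) = (137909 + (-622 - 1303*344569 + 2*202262003))/(-455134) = (137909 + (-622 - 448973407 + 404524006))*(-1/455134) = (137909 - 44450023)*(-1/455134) = -44312114*(-1/455134) = 22156057/227567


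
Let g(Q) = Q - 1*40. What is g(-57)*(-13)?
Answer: 1261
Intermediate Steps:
g(Q) = -40 + Q (g(Q) = Q - 40 = -40 + Q)
g(-57)*(-13) = (-40 - 57)*(-13) = -97*(-13) = 1261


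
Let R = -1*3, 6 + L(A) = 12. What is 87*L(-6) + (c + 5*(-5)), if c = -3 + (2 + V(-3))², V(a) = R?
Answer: 495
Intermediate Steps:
L(A) = 6 (L(A) = -6 + 12 = 6)
R = -3
V(a) = -3
c = -2 (c = -3 + (2 - 3)² = -3 + (-1)² = -3 + 1 = -2)
87*L(-6) + (c + 5*(-5)) = 87*6 + (-2 + 5*(-5)) = 522 + (-2 - 25) = 522 - 27 = 495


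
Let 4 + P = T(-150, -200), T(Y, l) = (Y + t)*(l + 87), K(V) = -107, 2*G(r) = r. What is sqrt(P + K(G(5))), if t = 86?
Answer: sqrt(7121) ≈ 84.386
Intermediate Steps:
G(r) = r/2
T(Y, l) = (86 + Y)*(87 + l) (T(Y, l) = (Y + 86)*(l + 87) = (86 + Y)*(87 + l))
P = 7228 (P = -4 + (7482 + 86*(-200) + 87*(-150) - 150*(-200)) = -4 + (7482 - 17200 - 13050 + 30000) = -4 + 7232 = 7228)
sqrt(P + K(G(5))) = sqrt(7228 - 107) = sqrt(7121)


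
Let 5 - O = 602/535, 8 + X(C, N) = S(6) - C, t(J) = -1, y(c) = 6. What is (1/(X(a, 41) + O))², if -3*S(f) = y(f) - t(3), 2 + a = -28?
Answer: 2576025/1427630656 ≈ 0.0018044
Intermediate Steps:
a = -30 (a = -2 - 28 = -30)
S(f) = -7/3 (S(f) = -(6 - 1*(-1))/3 = -(6 + 1)/3 = -⅓*7 = -7/3)
X(C, N) = -31/3 - C (X(C, N) = -8 + (-7/3 - C) = -31/3 - C)
O = 2073/535 (O = 5 - 602/535 = 2073/535 ≈ 3.8748)
(1/(X(a, 41) + O))² = (1/((-31/3 - 1*(-30)) + 2073/535))² = (1/((-31/3 + 30) + 2073/535))² = (1/(59/3 + 2073/535))² = (1/(37784/1605))² = (1605/37784)² = 2576025/1427630656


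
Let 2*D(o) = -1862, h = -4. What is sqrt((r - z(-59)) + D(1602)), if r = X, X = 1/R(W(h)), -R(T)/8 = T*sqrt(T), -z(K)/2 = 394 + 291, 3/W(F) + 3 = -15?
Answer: sqrt(1756 - 3*I*sqrt(6))/2 ≈ 20.952 - 0.04384*I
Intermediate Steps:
D(o) = -931 (D(o) = (1/2)*(-1862) = -931)
W(F) = -1/6 (W(F) = 3/(-3 - 15) = 3/(-18) = 3*(-1/18) = -1/6)
z(K) = -1370 (z(K) = -2*(394 + 291) = -2*685 = -1370)
R(T) = -8*T**(3/2) (R(T) = -8*T*sqrt(T) = -8*T**(3/2))
X = -3*I*sqrt(6)/4 (X = 1/(-(-2)*I*sqrt(6)/9) = 1/(2*I*sqrt(6)/9) = -3*I*sqrt(6)/4 ≈ -1.8371*I)
r = -3*I*sqrt(6)/4 ≈ -1.8371*I
sqrt((r - z(-59)) + D(1602)) = sqrt((-3*I*sqrt(6)/4 - 1*(-1370)) - 931) = sqrt((-3*I*sqrt(6)/4 + 1370) - 931) = sqrt((1370 - 3*I*sqrt(6)/4) - 931) = sqrt(439 - 3*I*sqrt(6)/4)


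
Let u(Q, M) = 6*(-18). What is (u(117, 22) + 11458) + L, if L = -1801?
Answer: 9549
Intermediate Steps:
u(Q, M) = -108
(u(117, 22) + 11458) + L = (-108 + 11458) - 1801 = 11350 - 1801 = 9549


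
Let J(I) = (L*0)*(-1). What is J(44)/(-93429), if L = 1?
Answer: 0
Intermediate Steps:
J(I) = 0 (J(I) = (1*0)*(-1) = 0*(-1) = 0)
J(44)/(-93429) = 0/(-93429) = 0*(-1/93429) = 0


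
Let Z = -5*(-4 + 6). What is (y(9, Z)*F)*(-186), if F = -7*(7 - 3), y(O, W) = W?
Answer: -52080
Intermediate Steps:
Z = -10 (Z = -5*2 = -10)
F = -28 (F = -7*4 = -28)
(y(9, Z)*F)*(-186) = -10*(-28)*(-186) = 280*(-186) = -52080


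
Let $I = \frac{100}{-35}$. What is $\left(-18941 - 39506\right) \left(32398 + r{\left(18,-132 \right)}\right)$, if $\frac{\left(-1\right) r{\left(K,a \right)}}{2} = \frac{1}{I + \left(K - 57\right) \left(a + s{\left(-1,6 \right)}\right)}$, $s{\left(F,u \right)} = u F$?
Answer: $- \frac{35650164903133}{18827} \approx -1.8936 \cdot 10^{9}$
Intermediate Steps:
$s{\left(F,u \right)} = F u$
$I = - \frac{20}{7}$ ($I = 100 \left(- \frac{1}{35}\right) = - \frac{20}{7} \approx -2.8571$)
$r{\left(K,a \right)} = - \frac{2}{- \frac{20}{7} + \left(-57 + K\right) \left(-6 + a\right)}$ ($r{\left(K,a \right)} = - \frac{2}{- \frac{20}{7} + \left(K - 57\right) \left(a - 6\right)} = - \frac{2}{- \frac{20}{7} + \left(-57 + K\right) \left(a - 6\right)} = - \frac{2}{- \frac{20}{7} + \left(-57 + K\right) \left(-6 + a\right)}$)
$\left(-18941 - 39506\right) \left(32398 + r{\left(18,-132 \right)}\right) = \left(-18941 - 39506\right) \left(32398 - \frac{14}{2374 - -52668 - 756 + 7 \cdot 18 \left(-132\right)}\right) = - 58447 \left(32398 - \frac{14}{2374 + 52668 - 756 - 16632}\right) = - 58447 \left(32398 - \frac{14}{37654}\right) = - 58447 \left(32398 - \frac{7}{18827}\right) = \left(-58447\right) \frac{609957139}{18827} = - \frac{35650164903133}{18827}$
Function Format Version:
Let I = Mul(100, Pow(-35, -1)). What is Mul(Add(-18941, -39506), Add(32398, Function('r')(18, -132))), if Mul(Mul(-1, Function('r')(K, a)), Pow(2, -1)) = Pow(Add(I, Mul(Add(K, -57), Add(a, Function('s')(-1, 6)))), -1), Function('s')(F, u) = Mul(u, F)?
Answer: Rational(-35650164903133, 18827) ≈ -1.8936e+9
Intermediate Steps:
Function('s')(F, u) = Mul(F, u)
I = Rational(-20, 7) (I = Mul(100, Rational(-1, 35)) = Rational(-20, 7) ≈ -2.8571)
Function('r')(K, a) = Mul(-2, Pow(Add(Rational(-20, 7), Mul(Add(-57, K), Add(-6, a))), -1)) (Function('r')(K, a) = Mul(-2, Pow(Add(Rational(-20, 7), Mul(Add(K, -57), Add(a, Mul(-1, 6)))), -1)) = Mul(-2, Pow(Add(Rational(-20, 7), Mul(Add(-57, K), Add(a, -6))), -1)) = Mul(-2, Pow(Add(Rational(-20, 7), Mul(Add(-57, K), Add(-6, a))), -1)))
Mul(Add(-18941, -39506), Add(32398, Function('r')(18, -132))) = Mul(Add(-18941, -39506), Add(32398, Mul(-14, Pow(Add(2374, Mul(-399, -132), Mul(-42, 18), Mul(7, 18, -132)), -1)))) = Mul(-58447, Add(32398, Mul(-14, Pow(Add(2374, 52668, -756, -16632), -1)))) = Mul(-58447, Add(32398, Mul(-14, Pow(37654, -1)))) = Mul(-58447, Add(32398, Mul(-14, Rational(1, 37654)))) = Mul(-58447, Add(32398, Rational(-7, 18827))) = Mul(-58447, Rational(609957139, 18827)) = Rational(-35650164903133, 18827)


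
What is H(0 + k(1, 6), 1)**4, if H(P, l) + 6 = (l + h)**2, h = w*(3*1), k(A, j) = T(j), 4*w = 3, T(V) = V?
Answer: 28398241/65536 ≈ 433.32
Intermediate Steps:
w = 3/4 (w = (1/4)*3 = 3/4 ≈ 0.75000)
k(A, j) = j
h = 9/4 (h = 3*(3*1)/4 = (3/4)*3 = 9/4 ≈ 2.2500)
H(P, l) = -6 + (9/4 + l)**2 (H(P, l) = -6 + (l + 9/4)**2 = -6 + (9/4 + l)**2)
H(0 + k(1, 6), 1)**4 = (-6 + (9 + 4*1)**2/16)**4 = (-6 + (9 + 4)**2/16)**4 = (-6 + (1/16)*13**2)**4 = (-6 + (1/16)*169)**4 = (-6 + 169/16)**4 = (73/16)**4 = 28398241/65536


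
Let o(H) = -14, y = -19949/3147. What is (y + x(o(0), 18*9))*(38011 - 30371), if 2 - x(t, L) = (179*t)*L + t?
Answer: 9761049552680/3147 ≈ 3.1017e+9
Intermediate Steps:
y = -19949/3147 (y = -19949*1/3147 = -19949/3147 ≈ -6.3391)
x(t, L) = 2 - t - 179*L*t (x(t, L) = 2 - ((179*t)*L + t) = 2 - (179*L*t + t) = 2 - (t + 179*L*t) = 2 + (-t - 179*L*t) = 2 - t - 179*L*t)
(y + x(o(0), 18*9))*(38011 - 30371) = (-19949/3147 + (2 - 1*(-14) - 179*18*9*(-14)))*(38011 - 30371) = (-19949/3147 + (2 + 14 - 179*162*(-14)))*7640 = (-19949/3147 + (2 + 14 + 405972))*7640 = (-19949/3147 + 405988)*7640 = (1277624287/3147)*7640 = 9761049552680/3147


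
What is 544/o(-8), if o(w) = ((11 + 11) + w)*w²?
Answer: 17/28 ≈ 0.60714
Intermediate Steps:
o(w) = w²*(22 + w) (o(w) = (22 + w)*w² = w²*(22 + w))
544/o(-8) = 544/(((-8)²*(22 - 8))) = 544/((64*14)) = 544/896 = 544*(1/896) = 17/28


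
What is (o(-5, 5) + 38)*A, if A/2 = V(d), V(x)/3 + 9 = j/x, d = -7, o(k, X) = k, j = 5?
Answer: -13464/7 ≈ -1923.4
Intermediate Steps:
V(x) = -27 + 15/x (V(x) = -27 + 3*(5/x) = -27 + 15/x)
A = -408/7 (A = 2*(-27 + 15/(-7)) = 2*(-27 + 15*(-1/7)) = 2*(-27 - 15/7) = 2*(-204/7) = -408/7 ≈ -58.286)
(o(-5, 5) + 38)*A = (-5 + 38)*(-408/7) = 33*(-408/7) = -13464/7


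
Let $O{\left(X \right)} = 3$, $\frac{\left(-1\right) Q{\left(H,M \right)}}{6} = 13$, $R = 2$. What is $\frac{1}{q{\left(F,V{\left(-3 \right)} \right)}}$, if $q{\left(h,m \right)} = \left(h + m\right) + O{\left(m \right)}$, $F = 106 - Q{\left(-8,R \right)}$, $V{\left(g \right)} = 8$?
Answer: $\frac{1}{195} \approx 0.0051282$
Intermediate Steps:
$Q{\left(H,M \right)} = -78$ ($Q{\left(H,M \right)} = \left(-6\right) 13 = -78$)
$F = 184$ ($F = 106 - -78 = 106 + 78 = 184$)
$q{\left(h,m \right)} = 3 + h + m$ ($q{\left(h,m \right)} = \left(h + m\right) + 3 = 3 + h + m$)
$\frac{1}{q{\left(F,V{\left(-3 \right)} \right)}} = \frac{1}{3 + 184 + 8} = \frac{1}{195}$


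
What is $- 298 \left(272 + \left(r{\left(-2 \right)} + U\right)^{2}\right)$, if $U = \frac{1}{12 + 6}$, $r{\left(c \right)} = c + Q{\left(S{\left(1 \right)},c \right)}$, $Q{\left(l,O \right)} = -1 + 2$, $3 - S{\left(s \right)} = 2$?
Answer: $- \frac{13174133}{162} \approx -81322.0$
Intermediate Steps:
$S{\left(s \right)} = 1$ ($S{\left(s \right)} = 3 - 2 = 1$)
$Q{\left(l,O \right)} = 1$
$r{\left(c \right)} = 1 + c$ ($r{\left(c \right)} = c + 1 = 1 + c$)
$U = \frac{1}{18} \approx 0.055556$
$- 298 \left(272 + \left(r{\left(-2 \right)} + U\right)^{2}\right) = - 298 \left(272 + \left(\left(1 - 2\right) + \frac{1}{18}\right)^{2}\right) = - 298 \left(272 + \left(-1 + \frac{1}{18}\right)^{2}\right) = - 298 \left(272 + \left(- \frac{17}{18}\right)^{2}\right) = - 298 \left(272 + \frac{289}{324}\right) = \left(-298\right) \frac{88417}{324} = - \frac{13174133}{162}$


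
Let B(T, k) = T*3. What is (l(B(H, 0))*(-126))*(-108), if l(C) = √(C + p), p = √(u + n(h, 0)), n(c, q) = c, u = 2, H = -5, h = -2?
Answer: 13608*I*√15 ≈ 52704.0*I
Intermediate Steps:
p = 0 (p = √(2 - 2) = √0 = 0)
B(T, k) = 3*T
l(C) = √C (l(C) = √(C + 0) = √C)
(l(B(H, 0))*(-126))*(-108) = (√(3*(-5))*(-126))*(-108) = (√(-15)*(-126))*(-108) = ((I*√15)*(-126))*(-108) = -126*I*√15*(-108) = 13608*I*√15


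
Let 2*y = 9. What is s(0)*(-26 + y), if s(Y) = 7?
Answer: -301/2 ≈ -150.50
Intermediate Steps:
y = 9/2 (y = (½)*9 = 9/2 ≈ 4.5000)
s(0)*(-26 + y) = 7*(-26 + 9/2) = 7*(-43/2) = -301/2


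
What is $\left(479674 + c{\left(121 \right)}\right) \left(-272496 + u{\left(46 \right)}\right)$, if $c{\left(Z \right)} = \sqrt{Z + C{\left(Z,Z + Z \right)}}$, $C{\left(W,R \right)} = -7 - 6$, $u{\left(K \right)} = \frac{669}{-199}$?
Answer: $- \frac{26011460916402}{199} - \frac{325364238 \sqrt{3}}{199} \approx -1.3071 \cdot 10^{11}$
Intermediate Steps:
$u{\left(K \right)} = - \frac{669}{199}$ ($u{\left(K \right)} = 669 \left(- \frac{1}{199}\right) = - \frac{669}{199}$)
$C{\left(W,R \right)} = -13$ ($C{\left(W,R \right)} = -7 - 6 = -13$)
$c{\left(Z \right)} = \sqrt{-13 + Z}$ ($c{\left(Z \right)} = \sqrt{Z - 13} = \sqrt{-13 + Z}$)
$\left(479674 + c{\left(121 \right)}\right) \left(-272496 + u{\left(46 \right)}\right) = \left(479674 + \sqrt{-13 + 121}\right) \left(-272496 - \frac{669}{199}\right) = \left(479674 + \sqrt{108}\right) \left(- \frac{54227373}{199}\right) = \left(479674 + 6 \sqrt{3}\right) \left(- \frac{54227373}{199}\right) = - \frac{26011460916402}{199} - \frac{325364238 \sqrt{3}}{199}$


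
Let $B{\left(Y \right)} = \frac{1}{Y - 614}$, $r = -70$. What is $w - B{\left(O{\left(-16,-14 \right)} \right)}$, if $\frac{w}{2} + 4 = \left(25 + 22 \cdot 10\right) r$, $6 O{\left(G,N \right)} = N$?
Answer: $- \frac{63435489}{1849} \approx -34308.0$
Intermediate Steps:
$O{\left(G,N \right)} = \frac{N}{6}$
$B{\left(Y \right)} = \frac{1}{-614 + Y}$
$w = -34308$ ($w = -8 + 2 \left(25 + 22 \cdot 10\right) \left(-70\right) = -8 + 2 \left(25 + 220\right) \left(-70\right) = -8 + 2 \cdot 245 \left(-70\right) = -8 + 2 \left(-17150\right) = -8 - 34300 = -34308$)
$w - B{\left(O{\left(-16,-14 \right)} \right)} = -34308 - \frac{1}{-614 + \frac{1}{6} \left(-14\right)} = -34308 - \frac{1}{-614 - \frac{7}{3}} = -34308 - \frac{1}{- \frac{1849}{3}} = -34308 - - \frac{3}{1849} = -34308 + \frac{3}{1849} = - \frac{63435489}{1849}$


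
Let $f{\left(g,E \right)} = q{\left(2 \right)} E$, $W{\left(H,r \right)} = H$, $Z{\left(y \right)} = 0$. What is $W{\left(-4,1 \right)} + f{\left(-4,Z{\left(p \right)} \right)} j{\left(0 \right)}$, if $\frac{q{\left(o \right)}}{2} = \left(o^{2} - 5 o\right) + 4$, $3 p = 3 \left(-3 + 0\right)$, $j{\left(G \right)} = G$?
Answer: $-4$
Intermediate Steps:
$p = -3$ ($p = \frac{3 \left(-3 + 0\right)}{3} = \frac{3 \left(-3\right)}{3} = \frac{1}{3} \left(-9\right) = -3$)
$q{\left(o \right)} = 8 - 10 o + 2 o^{2}$ ($q{\left(o \right)} = 2 \left(\left(o^{2} - 5 o\right) + 4\right) = 2 \left(4 + o^{2} - 5 o\right) = 8 - 10 o + 2 o^{2}$)
$f{\left(g,E \right)} = - 4 E$ ($f{\left(g,E \right)} = \left(8 - 20 + 2 \cdot 2^{2}\right) E = \left(8 - 20 + 2 \cdot 4\right) E = \left(8 - 20 + 8\right) E = - 4 E$)
$W{\left(-4,1 \right)} + f{\left(-4,Z{\left(p \right)} \right)} j{\left(0 \right)} = -4 + \left(-4\right) 0 \cdot 0 = -4 + 0 \cdot 0 = -4 + 0 = -4$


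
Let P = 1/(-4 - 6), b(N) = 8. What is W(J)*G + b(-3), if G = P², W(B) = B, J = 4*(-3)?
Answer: 197/25 ≈ 7.8800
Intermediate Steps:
J = -12
P = -⅒ (P = 1/(-10) = -⅒ ≈ -0.10000)
G = 1/100 (G = (-⅒)² = 1/100 ≈ 0.010000)
W(J)*G + b(-3) = -12*1/100 + 8 = -3/25 + 8 = 197/25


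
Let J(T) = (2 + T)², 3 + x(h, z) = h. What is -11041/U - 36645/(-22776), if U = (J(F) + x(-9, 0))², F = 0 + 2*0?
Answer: -10380189/60736 ≈ -170.91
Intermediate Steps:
x(h, z) = -3 + h
F = 0 (F = 0 + 0 = 0)
U = 64 (U = ((2 + 0)² + (-3 - 9))² = (2² - 12)² = (4 - 12)² = (-8)² = 64)
-11041/U - 36645/(-22776) = -11041/64 - 36645/(-22776) = -11041*1/64 - 36645*(-1/22776) = -11041/64 + 12215/7592 = -10380189/60736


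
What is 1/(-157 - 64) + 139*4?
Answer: 122875/221 ≈ 556.00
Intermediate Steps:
1/(-157 - 64) + 139*4 = 1/(-221) + 556 = -1/221 + 556 = 122875/221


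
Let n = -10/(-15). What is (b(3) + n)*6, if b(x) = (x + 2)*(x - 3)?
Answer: 4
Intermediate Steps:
b(x) = (-3 + x)*(2 + x) (b(x) = (2 + x)*(-3 + x) = (-3 + x)*(2 + x))
n = 2/3 (n = -10*(-1/15) = 2/3 ≈ 0.66667)
(b(3) + n)*6 = ((-6 + 3**2 - 1*3) + 2/3)*6 = ((-6 + 9 - 3) + 2/3)*6 = (0 + 2/3)*6 = (2/3)*6 = 4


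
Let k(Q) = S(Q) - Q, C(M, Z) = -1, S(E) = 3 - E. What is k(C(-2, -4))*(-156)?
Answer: -780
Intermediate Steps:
k(Q) = 3 - 2*Q (k(Q) = (3 - Q) - Q = 3 - 2*Q)
k(C(-2, -4))*(-156) = (3 - 2*(-1))*(-156) = (3 + 2)*(-156) = 5*(-156) = -780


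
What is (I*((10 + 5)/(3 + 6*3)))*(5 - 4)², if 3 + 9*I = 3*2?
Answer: 5/21 ≈ 0.23810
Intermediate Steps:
I = ⅓ (I = -⅓ + (3*2)/9 = -⅓ + (⅑)*6 = -⅓ + ⅔ = ⅓ ≈ 0.33333)
(I*((10 + 5)/(3 + 6*3)))*(5 - 4)² = (((10 + 5)/(3 + 6*3))/3)*(5 - 4)² = ((15/(3 + 18))/3)*1² = ((15/21)/3)*1 = ((15*(1/21))/3)*1 = ((⅓)*(5/7))*1 = (5/21)*1 = 5/21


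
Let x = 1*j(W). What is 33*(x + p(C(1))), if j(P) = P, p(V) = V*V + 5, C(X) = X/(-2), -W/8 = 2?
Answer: -1419/4 ≈ -354.75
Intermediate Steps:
W = -16 (W = -8*2 = -16)
C(X) = -X/2 (C(X) = X*(-½) = -X/2)
p(V) = 5 + V² (p(V) = V² + 5 = 5 + V²)
x = -16 (x = 1*(-16) = -16)
33*(x + p(C(1))) = 33*(-16 + (5 + (-½*1)²)) = 33*(-16 + (5 + (-½)²)) = 33*(-16 + (5 + ¼)) = 33*(-16 + 21/4) = 33*(-43/4) = -1419/4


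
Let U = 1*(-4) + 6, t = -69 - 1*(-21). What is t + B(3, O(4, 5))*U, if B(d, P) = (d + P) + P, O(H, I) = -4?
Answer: -58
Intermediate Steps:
t = -48 (t = -69 + 21 = -48)
B(d, P) = d + 2*P (B(d, P) = (P + d) + P = d + 2*P)
U = 2 (U = -4 + 6 = 2)
t + B(3, O(4, 5))*U = -48 + (3 + 2*(-4))*2 = -48 + (3 - 8)*2 = -48 - 5*2 = -48 - 10 = -58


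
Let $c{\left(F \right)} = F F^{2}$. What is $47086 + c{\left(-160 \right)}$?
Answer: $-4048914$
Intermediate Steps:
$c{\left(F \right)} = F^{3}$
$47086 + c{\left(-160 \right)} = 47086 + \left(-160\right)^{3} = 47086 - 4096000 = -4048914$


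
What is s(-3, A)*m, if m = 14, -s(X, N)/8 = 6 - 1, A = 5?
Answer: -560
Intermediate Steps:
s(X, N) = -40 (s(X, N) = -8*(6 - 1) = -8*5 = -40)
s(-3, A)*m = -40*14 = -560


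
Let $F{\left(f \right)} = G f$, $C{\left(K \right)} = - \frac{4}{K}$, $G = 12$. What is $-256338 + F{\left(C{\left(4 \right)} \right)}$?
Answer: $-256350$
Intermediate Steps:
$F{\left(f \right)} = 12 f$
$-256338 + F{\left(C{\left(4 \right)} \right)} = -256338 + 12 \left(- \frac{4}{4}\right) = -256338 + 12 \left(\left(-4\right) \frac{1}{4}\right) = -256338 + 12 \left(-1\right) = -256338 - 12 = -256350$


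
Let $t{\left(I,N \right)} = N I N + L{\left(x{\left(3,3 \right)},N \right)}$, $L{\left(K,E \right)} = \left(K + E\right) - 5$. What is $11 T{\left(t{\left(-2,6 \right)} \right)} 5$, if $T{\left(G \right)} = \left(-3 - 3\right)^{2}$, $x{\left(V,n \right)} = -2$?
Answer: $1980$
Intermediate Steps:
$L{\left(K,E \right)} = -5 + E + K$ ($L{\left(K,E \right)} = \left(E + K\right) - 5 = -5 + E + K$)
$t{\left(I,N \right)} = -7 + N + I N^{2}$ ($t{\left(I,N \right)} = N I N - \left(7 - N\right) = I N N + \left(-7 + N\right) = I N^{2} + \left(-7 + N\right) = -7 + N + I N^{2}$)
$T{\left(G \right)} = 36$ ($T{\left(G \right)} = \left(-6\right)^{2} = 36$)
$11 T{\left(t{\left(-2,6 \right)} \right)} 5 = 11 \cdot 36 \cdot 5 = 396 \cdot 5 = 1980$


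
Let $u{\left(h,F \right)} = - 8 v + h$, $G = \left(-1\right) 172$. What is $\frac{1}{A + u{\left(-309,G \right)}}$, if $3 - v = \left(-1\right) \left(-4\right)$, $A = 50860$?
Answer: $\frac{1}{50559} \approx 1.9779 \cdot 10^{-5}$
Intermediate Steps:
$G = -172$
$v = -1$ ($v = 3 - \left(-1\right) \left(-4\right) = 3 - 4 = -1$)
$u{\left(h,F \right)} = 8 + h$ ($u{\left(h,F \right)} = \left(-8\right) \left(-1\right) + h = 8 + h$)
$\frac{1}{A + u{\left(-309,G \right)}} = \frac{1}{50860 + \left(8 - 309\right)} = \frac{1}{50860 - 301} = \frac{1}{50559}$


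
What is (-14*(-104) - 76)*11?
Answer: 15180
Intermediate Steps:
(-14*(-104) - 76)*11 = (1456 - 76)*11 = 1380*11 = 15180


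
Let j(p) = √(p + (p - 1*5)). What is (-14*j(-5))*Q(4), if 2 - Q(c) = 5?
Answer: 42*I*√15 ≈ 162.67*I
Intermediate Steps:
j(p) = √(-5 + 2*p) (j(p) = √(p + (p - 5)) = √(p + (-5 + p)) = √(-5 + 2*p))
Q(c) = -3 (Q(c) = 2 - 1*5 = 2 - 5 = -3)
(-14*j(-5))*Q(4) = -14*√(-5 + 2*(-5))*(-3) = -14*√(-5 - 10)*(-3) = -14*I*√15*(-3) = 42*I*√15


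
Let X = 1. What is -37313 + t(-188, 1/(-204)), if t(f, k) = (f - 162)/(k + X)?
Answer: -1092277/29 ≈ -37665.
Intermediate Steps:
t(f, k) = (-162 + f)/(1 + k) (t(f, k) = (f - 162)/(k + 1) = (-162 + f)/(1 + k))
-37313 + t(-188, 1/(-204)) = -37313 + (-162 - 188)/(1 + 1/(-204)) = -37313 - 350/(1 - 1/204) = -37313 - 350/(203/204) = -37313 + (204/203)*(-350) = -37313 - 10200/29 = -1092277/29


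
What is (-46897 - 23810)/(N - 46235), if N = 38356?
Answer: 70707/7879 ≈ 8.9741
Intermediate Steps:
(-46897 - 23810)/(N - 46235) = (-46897 - 23810)/(38356 - 46235) = -70707/(-7879) = -70707*(-1/7879) = 70707/7879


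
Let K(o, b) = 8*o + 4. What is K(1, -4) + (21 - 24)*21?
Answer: -51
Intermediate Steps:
K(o, b) = 4 + 8*o
K(1, -4) + (21 - 24)*21 = (4 + 8*1) + (21 - 24)*21 = (4 + 8) - 3*21 = 12 - 63 = -51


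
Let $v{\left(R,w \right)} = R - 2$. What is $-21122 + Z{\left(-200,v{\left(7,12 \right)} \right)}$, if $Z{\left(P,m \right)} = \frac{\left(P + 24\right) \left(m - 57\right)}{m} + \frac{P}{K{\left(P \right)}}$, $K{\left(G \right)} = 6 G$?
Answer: $- \frac{578743}{30} \approx -19291.0$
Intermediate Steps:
$v{\left(R,w \right)} = -2 + R$
$Z{\left(P,m \right)} = \frac{1}{6} + \frac{\left(-57 + m\right) \left(24 + P\right)}{m}$ ($Z{\left(P,m \right)} = \frac{\left(P + 24\right) \left(m - 57\right)}{m} + \frac{P}{6 P} = \frac{\left(24 + P\right) \left(-57 + m\right)}{m} + P \frac{1}{6 P} = \frac{\left(-57 + m\right) \left(24 + P\right)}{m} + \frac{1}{6} = \frac{1}{6} + \frac{\left(-57 + m\right) \left(24 + P\right)}{m}$)
$-21122 + Z{\left(-200,v{\left(7,12 \right)} \right)} = -21122 - \left(\frac{1055}{6} - \frac{10032}{-2 + 7}\right) = -21122 - \left(\frac{1055}{6} - \frac{10032}{5}\right) = -21122 - \left(\frac{13483}{30} - 2280\right) = -21122 + \left(\frac{145}{6} - 200 - \frac{1368}{5} + 2280\right) = -21122 + \frac{54917}{30} = - \frac{578743}{30}$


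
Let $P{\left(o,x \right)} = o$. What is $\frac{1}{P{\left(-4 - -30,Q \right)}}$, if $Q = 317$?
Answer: $\frac{1}{26} \approx 0.038462$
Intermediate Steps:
$\frac{1}{P{\left(-4 - -30,Q \right)}} = \frac{1}{-4 - -30} = \frac{1}{-4 + 30} = \frac{1}{26}$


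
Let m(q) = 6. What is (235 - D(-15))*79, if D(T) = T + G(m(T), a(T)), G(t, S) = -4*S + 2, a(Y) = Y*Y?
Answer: 90692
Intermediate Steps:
a(Y) = Y²
G(t, S) = 2 - 4*S
D(T) = 2 + T - 4*T² (D(T) = T + (2 - 4*T²) = 2 + T - 4*T²)
(235 - D(-15))*79 = (235 - (2 - 15 - 4*(-15)²))*79 = (235 - (2 - 15 - 4*225))*79 = (235 - (2 - 15 - 900))*79 = (235 - 1*(-913))*79 = (235 + 913)*79 = 1148*79 = 90692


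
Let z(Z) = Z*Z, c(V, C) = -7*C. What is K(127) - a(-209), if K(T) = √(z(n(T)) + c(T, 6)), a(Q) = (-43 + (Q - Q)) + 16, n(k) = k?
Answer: 27 + √16087 ≈ 153.83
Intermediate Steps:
z(Z) = Z²
a(Q) = -27 (a(Q) = (-43 + 0) + 16 = -43 + 16 = -27)
K(T) = √(-42 + T²) (K(T) = √(T² - 7*6) = √(T² - 42) = √(-42 + T²))
K(127) - a(-209) = √(-42 + 127²) - 1*(-27) = √(-42 + 16129) + 27 = √16087 + 27 = 27 + √16087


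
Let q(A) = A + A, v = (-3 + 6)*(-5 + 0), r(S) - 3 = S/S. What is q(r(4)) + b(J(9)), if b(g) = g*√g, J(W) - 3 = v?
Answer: 8 - 24*I*√3 ≈ 8.0 - 41.569*I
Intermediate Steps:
r(S) = 4 (r(S) = 3 + S/S = 3 + 1 = 4)
v = -15 (v = 3*(-5) = -15)
J(W) = -12 (J(W) = 3 - 15 = -12)
b(g) = g^(3/2)
q(A) = 2*A
q(r(4)) + b(J(9)) = 2*4 + (-12)^(3/2) = 8 - 24*I*√3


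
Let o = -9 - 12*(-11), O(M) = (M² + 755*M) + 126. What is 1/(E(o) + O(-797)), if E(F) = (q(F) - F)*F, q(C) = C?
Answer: 1/33600 ≈ 2.9762e-5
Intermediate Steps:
O(M) = 126 + M² + 755*M
o = 123 (o = -9 + 132 = 123)
E(F) = 0 (E(F) = (F - F)*F = 0*F = 0)
1/(E(o) + O(-797)) = 1/(0 + (126 + (-797)² + 755*(-797))) = 1/(0 + (126 + 635209 - 601735)) = 1/(0 + 33600) = 1/33600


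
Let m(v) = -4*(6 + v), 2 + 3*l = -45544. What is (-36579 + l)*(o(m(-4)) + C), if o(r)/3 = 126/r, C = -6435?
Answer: 1342110969/4 ≈ 3.3553e+8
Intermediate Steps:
l = -15182 (l = -2/3 + (1/3)*(-45544) = -2/3 - 45544/3 = -15182)
m(v) = -24 - 4*v
o(r) = 378/r (o(r) = 3*(126/r) = 378/r)
(-36579 + l)*(o(m(-4)) + C) = (-36579 - 15182)*(378/(-24 - 4*(-4)) - 6435) = -51761*(378/(-24 + 16) - 6435) = -51761*(378/(-8) - 6435) = -51761*(378*(-1/8) - 6435) = -51761*(-189/4 - 6435) = -51761*(-25929/4) = 1342110969/4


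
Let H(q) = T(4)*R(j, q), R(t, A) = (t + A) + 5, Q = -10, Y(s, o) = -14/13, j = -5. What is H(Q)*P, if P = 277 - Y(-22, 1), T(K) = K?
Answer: -144600/13 ≈ -11123.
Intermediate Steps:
Y(s, o) = -14/13 (Y(s, o) = -14*1/13 = -14/13)
R(t, A) = 5 + A + t (R(t, A) = (A + t) + 5 = 5 + A + t)
P = 3615/13 (P = 277 - 1*(-14/13) = 277 + 14/13 = 3615/13 ≈ 278.08)
H(q) = 4*q (H(q) = 4*(5 + q - 5) = 4*q)
H(Q)*P = (4*(-10))*(3615/13) = -40*3615/13 = -144600/13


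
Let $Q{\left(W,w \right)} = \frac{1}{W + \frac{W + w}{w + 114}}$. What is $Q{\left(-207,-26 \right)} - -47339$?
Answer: $\frac{873357123}{18449} \approx 47339.0$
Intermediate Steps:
$Q{\left(W,w \right)} = \frac{1}{W + \frac{W + w}{114 + w}}$
$Q{\left(-207,-26 \right)} - -47339 = \frac{114 - 26}{-26 + 115 \left(-207\right) - -5382} - -47339 = \frac{1}{-26 - 23805 + 5382} \cdot 88 + 47339 = \frac{1}{-18449} \cdot 88 + 47339 = \left(- \frac{1}{18449}\right) 88 + 47339 = - \frac{88}{18449} + 47339 = \frac{873357123}{18449}$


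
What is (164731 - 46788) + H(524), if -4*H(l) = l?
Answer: 117812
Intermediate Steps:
H(l) = -l/4
(164731 - 46788) + H(524) = (164731 - 46788) - ¼*524 = 117943 - 131 = 117812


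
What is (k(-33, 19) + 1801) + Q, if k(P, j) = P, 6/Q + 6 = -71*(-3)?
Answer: 121994/69 ≈ 1768.0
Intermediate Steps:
Q = 2/69 (Q = 6/(-6 - 71*(-3)) = 6/(-6 + 213) = 6/207 = 6*(1/207) = 2/69 ≈ 0.028986)
(k(-33, 19) + 1801) + Q = (-33 + 1801) + 2/69 = 1768 + 2/69 = 121994/69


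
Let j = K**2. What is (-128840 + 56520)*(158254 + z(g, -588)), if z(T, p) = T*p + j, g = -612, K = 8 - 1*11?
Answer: -37470366080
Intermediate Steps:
K = -3 (K = 8 - 11 = -3)
j = 9 (j = (-3)**2 = 9)
z(T, p) = 9 + T*p (z(T, p) = T*p + 9 = 9 + T*p)
(-128840 + 56520)*(158254 + z(g, -588)) = (-128840 + 56520)*(158254 + (9 - 612*(-588))) = -72320*(158254 + (9 + 359856)) = -72320*(158254 + 359865) = -72320*518119 = -37470366080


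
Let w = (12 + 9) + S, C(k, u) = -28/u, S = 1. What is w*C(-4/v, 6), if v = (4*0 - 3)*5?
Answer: -308/3 ≈ -102.67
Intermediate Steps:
v = -15 (v = (0 - 3)*5 = -3*5 = -15)
w = 22 (w = (12 + 9) + 1 = 21 + 1 = 22)
w*C(-4/v, 6) = 22*(-28/6) = 22*(-28*⅙) = 22*(-14/3) = -308/3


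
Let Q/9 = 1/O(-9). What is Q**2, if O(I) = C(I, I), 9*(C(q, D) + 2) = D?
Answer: 9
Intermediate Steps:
C(q, D) = -2 + D/9
O(I) = -2 + I/9
Q = -3 (Q = 9/(-2 + (1/9)*(-9)) = 9/(-2 - 1) = 9/(-3) = 9*(-1/3) = -3)
Q**2 = (-3)**2 = 9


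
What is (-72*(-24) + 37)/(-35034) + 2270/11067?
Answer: 19997975/129240426 ≈ 0.15473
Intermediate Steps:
(-72*(-24) + 37)/(-35034) + 2270/11067 = (1728 + 37)*(-1/35034) + 2270*(1/11067) = 1765*(-1/35034) + 2270/11067 = -1765/35034 + 2270/11067 = 19997975/129240426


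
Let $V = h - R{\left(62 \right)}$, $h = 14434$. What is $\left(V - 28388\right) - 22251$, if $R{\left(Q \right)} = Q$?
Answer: $-36267$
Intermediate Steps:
$V = 14372$ ($V = 14434 - 62 = 14372$)
$\left(V - 28388\right) - 22251 = \left(14372 - 28388\right) - 22251 = -14016 - 22251 = -36267$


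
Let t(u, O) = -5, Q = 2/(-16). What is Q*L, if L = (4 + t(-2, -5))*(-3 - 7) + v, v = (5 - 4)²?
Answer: -11/8 ≈ -1.3750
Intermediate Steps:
Q = -⅛ (Q = 2*(-1/16) = -⅛ ≈ -0.12500)
v = 1 (v = 1² = 1)
L = 11 (L = (4 - 5)*(-3 - 7) + 1 = -1*(-10) + 1 = 10 + 1 = 11)
Q*L = -⅛*11 = -11/8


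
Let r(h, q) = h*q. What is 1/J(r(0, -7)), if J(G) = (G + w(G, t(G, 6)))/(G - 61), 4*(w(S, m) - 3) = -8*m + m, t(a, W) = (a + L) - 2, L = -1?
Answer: -244/33 ≈ -7.3939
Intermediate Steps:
t(a, W) = -3 + a (t(a, W) = (a - 1) - 2 = (-1 + a) - 2 = -3 + a)
w(S, m) = 3 - 7*m/4 (w(S, m) = 3 + (-8*m + m)/4 = 3 + (-7*m)/4 = 3 - 7*m/4)
J(G) = (33/4 - 3*G/4)/(-61 + G) (J(G) = (G + (3 - 7*(-3 + G)/4))/(G - 61) = (G + (3 + (21/4 - 7*G/4)))/(-61 + G) = (G + (33/4 - 7*G/4))/(-61 + G) = (33/4 - 3*G/4)/(-61 + G))
1/J(r(0, -7)) = 1/(3*(11 - 0*(-7))/(4*(-61 + 0*(-7)))) = 1/(3*(11 - 1*0)/(4*(-61 + 0))) = 1/((3/4)*(11 + 0)/(-61)) = 1/((3/4)*(-1/61)*11) = 1/(-33/244) = -244/33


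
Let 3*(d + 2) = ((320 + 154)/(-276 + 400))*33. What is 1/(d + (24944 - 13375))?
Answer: 62/719761 ≈ 8.6140e-5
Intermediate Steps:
d = 2483/62 (d = -2 + (((320 + 154)/(-276 + 400))*33)/3 = -2 + ((474/124)*33)/3 = -2 + ((474*(1/124))*33)/3 = -2 + ((237/62)*33)/3 = -2 + (1/3)*(7821/62) = -2 + 2607/62 = 2483/62 ≈ 40.048)
1/(d + (24944 - 13375)) = 1/(2483/62 + (24944 - 13375)) = 1/(2483/62 + 11569) = 1/(719761/62) = 62/719761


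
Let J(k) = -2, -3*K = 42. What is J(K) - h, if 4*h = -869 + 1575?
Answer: -357/2 ≈ -178.50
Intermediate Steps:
K = -14 (K = -⅓*42 = -14)
h = 353/2 (h = (-869 + 1575)/4 = (¼)*706 = 353/2 ≈ 176.50)
J(K) - h = -2 - 1*353/2 = -2 - 353/2 = -357/2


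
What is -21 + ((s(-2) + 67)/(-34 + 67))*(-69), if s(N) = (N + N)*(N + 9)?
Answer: -1128/11 ≈ -102.55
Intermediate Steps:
s(N) = 2*N*(9 + N) (s(N) = (2*N)*(9 + N) = 2*N*(9 + N))
-21 + ((s(-2) + 67)/(-34 + 67))*(-69) = -21 + ((2*(-2)*(9 - 2) + 67)/(-34 + 67))*(-69) = -21 + ((2*(-2)*7 + 67)/33)*(-69) = -21 + ((-28 + 67)*(1/33))*(-69) = -21 + (39*(1/33))*(-69) = -21 + (13/11)*(-69) = -21 - 897/11 = -1128/11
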